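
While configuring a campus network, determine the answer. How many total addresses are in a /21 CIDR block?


Given: CIDR prefix /21
Host bits = 32 - 21 = 11
Total addresses = 2^11 = 2048

2048


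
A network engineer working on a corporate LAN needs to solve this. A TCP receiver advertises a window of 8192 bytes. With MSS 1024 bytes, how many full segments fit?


Given: RWND = 8192 bytes, MSS = 1024 bytes
Full segments = floor(RWND / MSS)
Full segments = floor(8192 / 1024)
Full segments = floor(8.0) = 8

8


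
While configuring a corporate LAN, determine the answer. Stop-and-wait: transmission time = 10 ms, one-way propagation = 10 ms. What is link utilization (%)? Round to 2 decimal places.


Given: Ttrans = 10 ms, Tprop = 10 ms
RTT = 2 * Tprop = 2 * 10 = 20 ms
U = Ttrans / (Ttrans + RTT)
U = 10 / (10 + 20)
U = 10 / 30 = 0.333333
U% = 33.33%

33.33


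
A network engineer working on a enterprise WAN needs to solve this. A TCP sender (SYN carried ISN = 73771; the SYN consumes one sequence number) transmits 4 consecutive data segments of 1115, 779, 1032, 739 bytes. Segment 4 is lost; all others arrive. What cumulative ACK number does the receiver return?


SYN uses sequence number 73771; first data byte = ISN + 1 = 73772.
Segment 1: SEQ = 73772, len = 1115 B, covers [73772, 74886]
Segment 2: SEQ = 74887, len = 779 B, covers [74887, 75665]
Segment 3: SEQ = 75666, len = 1032 B, covers [75666, 76697]
Segment 4: SEQ = 76698, len = 739 B, covers [76698, 77436] [LOST]
In-order data received: bytes [73772, 76697] (segments 1..3).
Segment 4 missing -> gap begins at byte 76698.
Cumulative ACK = next expected in-order byte = 73772 + 1115 + 779 + 1032 = 76698

76698


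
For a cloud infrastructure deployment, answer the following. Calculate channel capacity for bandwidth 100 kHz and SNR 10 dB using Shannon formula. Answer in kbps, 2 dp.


Given: B = 100 kHz, SNR = 10 dB
SNR linear = 10^(10/10) = 10
1 + SNR = 11
log2(11) = 3.4594316186
C = 100 * 1000 * 3.4594316186 = 345943.1619 bps
C = 345.943162 kbps -> 345.94 kbps (2 dp)

345.94


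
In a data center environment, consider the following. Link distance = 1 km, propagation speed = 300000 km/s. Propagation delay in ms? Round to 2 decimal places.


Given: distance = 1 km, speed = 300000 km/s
Delay = distance / speed = 1 / 300000 seconds
Delay in ms = 1 * 1000 / 300000
Delay = 0.0033 ms
Rounded to 2 dp = 0.00 ms

0.00


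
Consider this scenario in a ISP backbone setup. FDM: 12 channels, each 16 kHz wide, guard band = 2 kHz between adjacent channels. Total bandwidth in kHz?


Given: 12 channels, 16 kHz each, guard = 2 kHz
Channel bandwidth = 12 * 16 = 192 kHz
Guard bands = 11 gaps * 2 kHz = 22 kHz
Total = 192 + 22 = 214 kHz

214


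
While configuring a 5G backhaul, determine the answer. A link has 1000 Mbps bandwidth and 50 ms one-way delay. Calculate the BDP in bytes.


Given: bandwidth = 1000 Mbps, delay = 50 ms
BDP in bits = 1000 * 10^6 * 50 / 1000
BDP in bits = 50000000
BDP in bytes = 50000000 / 8 = 6250000

6250000


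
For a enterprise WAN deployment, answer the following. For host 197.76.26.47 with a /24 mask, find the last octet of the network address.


Given: IP = 197.76.26.47, prefix = /24
Subnet mask = 255.255.255.0
Last octet of IP: 47
Last octet of mask: 0
Network last octet = 47 AND 0 = 0

0


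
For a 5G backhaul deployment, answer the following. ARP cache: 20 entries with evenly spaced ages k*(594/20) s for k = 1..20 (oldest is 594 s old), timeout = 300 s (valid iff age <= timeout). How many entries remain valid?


Ages are k * 594/20 s for k = 1..20 (spacing = 29.7000 s).
Entry k is valid iff k * 594/20 <= 300 iff k <= 20 * 300 / 594 = 10.1010
n_valid = floor(10.1010) = 10
(n_stale = 20 - 10 = 10)

10


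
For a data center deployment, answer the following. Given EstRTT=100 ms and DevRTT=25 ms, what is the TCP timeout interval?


Given: EstRTT = 100 ms, DevRTT = 25 ms
Timeout = EstRTT + 4 * DevRTT
4 * DevRTT = 4 * 25 = 100
Timeout = 100 + 100 = 200 ms

200


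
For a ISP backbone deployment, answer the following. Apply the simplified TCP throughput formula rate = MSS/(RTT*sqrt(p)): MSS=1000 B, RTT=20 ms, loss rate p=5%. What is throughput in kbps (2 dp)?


Given: MSS = 1000 bytes, RTT = 20 ms, loss = 5%
RTT in seconds = 20 / 1000 = 0.02
Loss rate = 5% = 0.05
sqrt(loss) = sqrt(0.05) = 0.223606797750
Throughput (bytes/s) = 1000 / (0.02 * 0.223606797750) = 223606.7977
Throughput (kbps) = 223606.7977 * 8 / 1000 = 1788.854382 -> 1788.85 kbps (2 dp)

1788.85


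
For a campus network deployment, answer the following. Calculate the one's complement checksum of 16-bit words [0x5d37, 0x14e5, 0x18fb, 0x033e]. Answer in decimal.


Given words: [0x5d37, 0x14e5, 0x18fb, 0x033e]
Step 1: Sum all words
Raw sum = 23863 + 5349 + 6395 + 830 = 36437
One's complement = ~36437 & 0xFFFF = 29098

29098


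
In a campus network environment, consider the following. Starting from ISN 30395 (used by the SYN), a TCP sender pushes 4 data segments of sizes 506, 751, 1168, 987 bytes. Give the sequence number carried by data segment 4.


The SYN occupies sequence number ISN = 30395, so the first data byte is ISN + 1 = 30396.
SEQ of data segment i = (ISN + 1) + sum of payload sizes of segments 1..i-1.
Segment 1: SEQ = 30396, payload = 506 bytes
Segment 2: SEQ = 30902, payload = 751 bytes
Segment 3: SEQ = 31653, payload = 1168 bytes
Segment 4: SEQ = 32821, payload = 987 bytes
SEQ of segment 4 = 30396 + 506 + 751 + 1168 = 32821

32821


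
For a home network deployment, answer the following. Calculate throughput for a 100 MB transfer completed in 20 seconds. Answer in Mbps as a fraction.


Given: file = 100 MB, time = 20 s
File in Mb = 100 * 8 = 800 Mb
Throughput = 800 / 20 Mbps
Throughput = 40 Mbps

40


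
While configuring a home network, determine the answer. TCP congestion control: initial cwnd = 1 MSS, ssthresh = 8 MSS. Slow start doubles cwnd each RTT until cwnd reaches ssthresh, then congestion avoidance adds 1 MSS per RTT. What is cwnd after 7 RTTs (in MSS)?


RTT 0: cwnd = 1 MSS (initial)
RTT 1: cwnd = 2 MSS (slow start, doubled)
RTT 2: cwnd = 4 MSS (slow start, doubled)
RTT 3: cwnd = 8 MSS (slow start, doubled)
RTT 4: cwnd = 9 MSS (congestion avoidance, +1)
RTT 5: cwnd = 10 MSS (congestion avoidance, +1)
RTT 6: cwnd = 11 MSS (congestion avoidance, +1)
RTT 7: cwnd = 12 MSS (congestion avoidance, +1)

12


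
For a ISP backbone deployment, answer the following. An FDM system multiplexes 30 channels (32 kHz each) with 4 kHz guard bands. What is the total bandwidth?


Given: 30 channels, 32 kHz each, guard = 4 kHz
Channel bandwidth = 30 * 32 = 960 kHz
Guard bands = 29 gaps * 4 kHz = 116 kHz
Total = 960 + 116 = 1076 kHz

1076


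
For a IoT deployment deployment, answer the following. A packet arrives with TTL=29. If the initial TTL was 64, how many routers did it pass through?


Given: initial TTL = 64, received TTL = 29
Hops = initial TTL - received TTL
Hops = 64 - 29 = 35

35


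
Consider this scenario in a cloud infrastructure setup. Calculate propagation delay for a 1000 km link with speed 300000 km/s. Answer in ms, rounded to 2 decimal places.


Given: distance = 1000 km, speed = 300000 km/s
Delay = distance / speed = 1000 / 300000 seconds
Delay in ms = 1000 * 1000 / 300000
Delay = 3.3333 ms
Rounded to 2 dp = 3.33 ms

3.33


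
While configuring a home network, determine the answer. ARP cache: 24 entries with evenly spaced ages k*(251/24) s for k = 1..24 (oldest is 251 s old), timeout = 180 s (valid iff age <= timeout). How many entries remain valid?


Ages are k * 251/24 s for k = 1..24 (spacing = 10.4583 s).
Entry k is valid iff k * 251/24 <= 180 iff k <= 24 * 180 / 251 = 17.2112
n_valid = floor(17.2112) = 17
(n_stale = 24 - 17 = 7)

17


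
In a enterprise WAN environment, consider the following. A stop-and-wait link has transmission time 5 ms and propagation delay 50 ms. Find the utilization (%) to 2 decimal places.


Given: Ttrans = 5 ms, Tprop = 50 ms
RTT = 2 * Tprop = 2 * 50 = 100 ms
U = Ttrans / (Ttrans + RTT)
U = 5 / (5 + 100)
U = 5 / 105 = 0.047619
U% = 4.76%

4.76


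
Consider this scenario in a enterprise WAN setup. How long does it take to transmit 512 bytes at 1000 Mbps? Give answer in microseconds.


Given: packet = 512 bytes, bandwidth = 1000 Mbps
Packet in bits = 512 * 8 = 4096 bits
Bandwidth = 1000 * 10^6 = 1000000000 bps
Time = 4096 / 1000000000 seconds
Time in us = 4096 * 10^6 / 1000000000 = 4.096

4.096


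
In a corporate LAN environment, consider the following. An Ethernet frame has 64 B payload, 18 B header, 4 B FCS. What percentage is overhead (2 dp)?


Given: payload = 64 B, header = 18 B, trailer = 4 B
Overhead bytes = header + trailer = 18 + 4 = 22
Total frame = payload + overhead = 64 + 22 = 86
Overhead % = 22 / 86 * 100 = 25.5814% -> 25.58% (2 dp)

25.58


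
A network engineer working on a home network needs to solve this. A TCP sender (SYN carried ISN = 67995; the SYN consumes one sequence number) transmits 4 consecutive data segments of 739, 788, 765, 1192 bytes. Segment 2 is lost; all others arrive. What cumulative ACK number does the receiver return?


SYN uses sequence number 67995; first data byte = ISN + 1 = 67996.
Segment 1: SEQ = 67996, len = 739 B, covers [67996, 68734]
Segment 2: SEQ = 68735, len = 788 B, covers [68735, 69522] [LOST]
Segment 3: SEQ = 69523, len = 765 B, covers [69523, 70287]
Segment 4: SEQ = 70288, len = 1192 B, covers [70288, 71479]
In-order data received: bytes [67996, 68734] (segments 1..1).
Segment 2 missing -> gap begins at byte 68735; later segments buffered out of order.
Cumulative ACK = next expected in-order byte = 67996 + 739 = 68735

68735


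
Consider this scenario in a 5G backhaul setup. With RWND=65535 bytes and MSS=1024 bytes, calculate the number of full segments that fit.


Given: RWND = 65535 bytes, MSS = 1024 bytes
Full segments = floor(RWND / MSS)
Full segments = floor(65535 / 1024)
Full segments = floor(63.999) = 63

63


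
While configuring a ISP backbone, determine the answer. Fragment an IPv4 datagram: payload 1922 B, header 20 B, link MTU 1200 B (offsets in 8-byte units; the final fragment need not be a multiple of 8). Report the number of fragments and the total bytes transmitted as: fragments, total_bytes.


Max data per non-final fragment = floor((MTU - header)/8)*8 = floor((1200 - 20)/8)*8 = floor(1180/8)*8 = 1176 B
Final fragment needs no 8-byte alignment: it can carry up to MTU - header = 1180 B
Non-final fragments needed = ceil((payload - 1180) / 1176) = ceil(742/1176) = ceil(0.6310) = 1
Number of fragments = 1 + 1 = 2
Fragment sizes (data): 1 * 1176 B + 746 B (last, 746 <= 1180 OK)
Total bytes sent = payload + n_frags * header = 1922 + 2*20 = 1922 + 40 = 1962 B

2, 1962


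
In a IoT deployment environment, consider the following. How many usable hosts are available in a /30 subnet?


Given: subnet mask /30
Host bits = 32 - 30 = 2
Total addresses = 2^2 = 4
Usable hosts = 4 - 2 (network + broadcast) = 2

2


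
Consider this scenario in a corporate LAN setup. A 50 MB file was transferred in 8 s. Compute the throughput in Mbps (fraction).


Given: file = 50 MB, time = 8 s
File in Mb = 50 * 8 = 400 Mb
Throughput = 400 / 8 Mbps
Throughput = 50 Mbps

50


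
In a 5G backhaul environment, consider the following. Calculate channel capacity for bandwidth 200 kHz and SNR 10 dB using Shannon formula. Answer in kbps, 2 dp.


Given: B = 200 kHz, SNR = 10 dB
SNR linear = 10^(10/10) = 10
1 + SNR = 11
log2(11) = 3.4594316186
C = 200 * 1000 * 3.4594316186 = 691886.3237 bps
C = 691.886324 kbps -> 691.89 kbps (2 dp)

691.89


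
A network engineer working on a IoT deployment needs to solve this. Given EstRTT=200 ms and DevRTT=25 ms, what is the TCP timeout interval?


Given: EstRTT = 200 ms, DevRTT = 25 ms
Timeout = EstRTT + 4 * DevRTT
4 * DevRTT = 4 * 25 = 100
Timeout = 200 + 100 = 300 ms

300


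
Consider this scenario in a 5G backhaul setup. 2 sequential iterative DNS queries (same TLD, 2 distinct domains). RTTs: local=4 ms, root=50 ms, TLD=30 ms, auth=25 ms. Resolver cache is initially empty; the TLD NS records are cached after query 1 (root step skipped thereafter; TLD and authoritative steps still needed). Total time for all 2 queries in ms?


Lookup 1 (cold cache): local + root + TLD + auth = 4 + 50 + 30 + 25 = 109 ms
Lookups 2..2 (TLD NS cached -> skip root; new domain -> still ask TLD and auth): local + TLD + auth = 4 + 30 + 25 = 59 ms each
Remaining 1 lookups: 1 * 59 = 59 ms
Total = 109 + 59 = 168 ms

168


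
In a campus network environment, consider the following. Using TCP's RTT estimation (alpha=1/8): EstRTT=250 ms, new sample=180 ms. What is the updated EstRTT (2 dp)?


Given: EstRTT = 250 ms, SampleRTT = 180 ms, alpha = 1/8
New EstRTT = (1 - alpha) * EstRTT + alpha * SampleRTT
(7/8) * 250 = 218.75
(1/8) * 180 = 22.5
New EstRTT = 218.75 + 22.5 = 241.25 ms -> 241.25 ms (2 dp)

241.25


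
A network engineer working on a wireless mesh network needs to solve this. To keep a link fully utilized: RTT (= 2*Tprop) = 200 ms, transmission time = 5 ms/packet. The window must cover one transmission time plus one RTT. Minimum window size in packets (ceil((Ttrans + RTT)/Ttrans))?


Given: Ttrans = 5 ms, RTT = 200 ms (= 2 * Tprop, Tprop = 100 ms)
Time until first ACK returns = Ttrans + RTT = 5 + 200 = 205 ms
Need W * Ttrans >= Ttrans + RTT  ->  W >= (Ttrans + RTT) / Ttrans
(Ttrans + RTT) / Ttrans = 205 / 5 = 41
W_min = ceil(41) = 41

41


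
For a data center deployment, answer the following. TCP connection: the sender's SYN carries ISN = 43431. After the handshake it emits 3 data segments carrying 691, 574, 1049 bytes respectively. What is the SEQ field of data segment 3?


The SYN occupies sequence number ISN = 43431, so the first data byte is ISN + 1 = 43432.
SEQ of data segment i = (ISN + 1) + sum of payload sizes of segments 1..i-1.
Segment 1: SEQ = 43432, payload = 691 bytes
Segment 2: SEQ = 44123, payload = 574 bytes
Segment 3: SEQ = 44697, payload = 1049 bytes
SEQ of segment 3 = 43432 + 691 + 574 = 44697

44697


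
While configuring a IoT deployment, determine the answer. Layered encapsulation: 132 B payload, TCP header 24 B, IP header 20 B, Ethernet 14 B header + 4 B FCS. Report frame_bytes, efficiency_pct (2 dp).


TCP segment = 132 + 24 = 156 B
IP packet = 156 + 20 = 176 B
Ethernet frame = 176 + 14 + 4 = 194 B
Efficiency = app / frame = 132 / 194 = 0.680412 = 68.0412% -> 68.04% (2 dp)

194, 68.04


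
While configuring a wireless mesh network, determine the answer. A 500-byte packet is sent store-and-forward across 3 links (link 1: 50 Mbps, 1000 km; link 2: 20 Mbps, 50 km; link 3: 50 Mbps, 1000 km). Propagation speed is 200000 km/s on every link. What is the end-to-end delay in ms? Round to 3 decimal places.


Packet = 500 bytes = 4000 bits. Store-and-forward: sum (t_trans + t_prop) per link.
Link 1: t_trans = 4000/(50*10^6) s = 0.0800 ms; t_prop = 1000/200000 s = 5.0000 ms; subtotal = 5.0800 ms
Link 2: t_trans = 4000/(20*10^6) s = 0.2000 ms; t_prop = 50/200000 s = 0.2500 ms; subtotal = 0.4500 ms
Link 3: t_trans = 4000/(50*10^6) s = 0.0800 ms; t_prop = 1000/200000 s = 5.0000 ms; subtotal = 5.0800 ms
End-to-end = 5.0800 + 0.4500 + 5.0800 = 10.6100 ms -> 10.610 ms (3 dp)

10.610


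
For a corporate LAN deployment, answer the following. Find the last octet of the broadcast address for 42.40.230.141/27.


Given: IP = 42.40.230.141, prefix = /27
Host bits = 32 - 27 = 5
Network last octet = 141 AND mask = 128
Host part size = 2^5 - 1 = 31
Broadcast last octet = 128 OR 31 = 159

159


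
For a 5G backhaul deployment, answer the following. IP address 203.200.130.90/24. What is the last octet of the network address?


Given: IP = 203.200.130.90, prefix = /24
Subnet mask = 255.255.255.0
Last octet of IP: 90
Last octet of mask: 0
Network last octet = 90 AND 0 = 0

0


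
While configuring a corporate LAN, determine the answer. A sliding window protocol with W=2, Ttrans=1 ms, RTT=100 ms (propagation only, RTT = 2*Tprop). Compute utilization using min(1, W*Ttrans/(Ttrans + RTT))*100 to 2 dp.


Given: W = 2, Ttrans = 1 ms, RTT = 100 ms (= 2 * Tprop, Tprop = 50 ms)
Cycle time = Ttrans + RTT = 1 + 100 = 101 ms (first packet sent until its ACK returns)
W * Ttrans = 2 * 1 = 2 ms of sending per cycle
W * Ttrans / (Ttrans + RTT) = 2 / 101 = 0.019802
U = min(1, 0.019802) = 0.019802
U% = 1.98%

1.98


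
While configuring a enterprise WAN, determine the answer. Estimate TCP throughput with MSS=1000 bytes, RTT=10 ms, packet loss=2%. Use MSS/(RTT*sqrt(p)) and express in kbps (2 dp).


Given: MSS = 1000 bytes, RTT = 10 ms, loss = 2%
RTT in seconds = 10 / 1000 = 0.01
Loss rate = 2% = 0.02
sqrt(loss) = sqrt(0.02) = 0.141421356237
Throughput (bytes/s) = 1000 / (0.01 * 0.141421356237) = 707106.7812
Throughput (kbps) = 707106.7812 * 8 / 1000 = 5656.854249 -> 5656.85 kbps (2 dp)

5656.85


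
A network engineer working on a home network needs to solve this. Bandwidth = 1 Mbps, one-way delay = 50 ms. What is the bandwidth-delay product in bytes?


Given: bandwidth = 1 Mbps, delay = 50 ms
BDP in bits = 1 * 10^6 * 50 / 1000
BDP in bits = 50000
BDP in bytes = 50000 / 8 = 6250

6250


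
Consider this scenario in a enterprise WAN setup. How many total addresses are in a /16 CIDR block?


Given: CIDR prefix /16
Host bits = 32 - 16 = 16
Total addresses = 2^16 = 65536

65536


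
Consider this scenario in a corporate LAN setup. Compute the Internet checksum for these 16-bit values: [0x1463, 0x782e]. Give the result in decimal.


Given words: [0x1463, 0x782e]
Step 1: Sum all words
Raw sum = 5219 + 30766 = 35985
One's complement = ~35985 & 0xFFFF = 29550

29550


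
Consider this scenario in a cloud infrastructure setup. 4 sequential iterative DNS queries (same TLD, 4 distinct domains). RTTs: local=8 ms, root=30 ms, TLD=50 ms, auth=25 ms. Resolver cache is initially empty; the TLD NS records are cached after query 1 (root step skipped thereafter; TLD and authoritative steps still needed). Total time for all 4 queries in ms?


Lookup 1 (cold cache): local + root + TLD + auth = 8 + 30 + 50 + 25 = 113 ms
Lookups 2..4 (TLD NS cached -> skip root; new domain -> still ask TLD and auth): local + TLD + auth = 8 + 50 + 25 = 83 ms each
Remaining 3 lookups: 3 * 83 = 249 ms
Total = 113 + 249 = 362 ms

362


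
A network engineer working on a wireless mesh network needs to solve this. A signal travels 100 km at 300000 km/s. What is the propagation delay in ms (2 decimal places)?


Given: distance = 100 km, speed = 300000 km/s
Delay = distance / speed = 100 / 300000 seconds
Delay in ms = 100 * 1000 / 300000
Delay = 0.3333 ms
Rounded to 2 dp = 0.33 ms

0.33


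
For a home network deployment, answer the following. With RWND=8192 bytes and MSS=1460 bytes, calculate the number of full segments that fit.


Given: RWND = 8192 bytes, MSS = 1460 bytes
Full segments = floor(RWND / MSS)
Full segments = floor(8192 / 1460)
Full segments = floor(5.611) = 5

5


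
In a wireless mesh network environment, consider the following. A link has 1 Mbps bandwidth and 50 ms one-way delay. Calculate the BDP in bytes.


Given: bandwidth = 1 Mbps, delay = 50 ms
BDP in bits = 1 * 10^6 * 50 / 1000
BDP in bits = 50000
BDP in bytes = 50000 / 8 = 6250

6250


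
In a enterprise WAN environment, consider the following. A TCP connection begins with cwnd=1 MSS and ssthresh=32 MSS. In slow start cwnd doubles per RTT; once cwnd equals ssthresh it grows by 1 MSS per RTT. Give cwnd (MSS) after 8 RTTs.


RTT 0: cwnd = 1 MSS (initial)
RTT 1: cwnd = 2 MSS (slow start, doubled)
RTT 2: cwnd = 4 MSS (slow start, doubled)
RTT 3: cwnd = 8 MSS (slow start, doubled)
RTT 4: cwnd = 16 MSS (slow start, doubled)
RTT 5: cwnd = 32 MSS (slow start, doubled)
RTT 6: cwnd = 33 MSS (congestion avoidance, +1)
RTT 7: cwnd = 34 MSS (congestion avoidance, +1)
RTT 8: cwnd = 35 MSS (congestion avoidance, +1)

35


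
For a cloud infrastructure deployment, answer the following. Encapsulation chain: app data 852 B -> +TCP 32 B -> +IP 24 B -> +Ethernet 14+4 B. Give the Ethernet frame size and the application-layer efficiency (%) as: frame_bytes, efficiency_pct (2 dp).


TCP segment = 852 + 32 = 884 B
IP packet = 884 + 24 = 908 B
Ethernet frame = 908 + 14 + 4 = 926 B
Efficiency = app / frame = 852 / 926 = 0.920086 = 92.0086% -> 92.01% (2 dp)

926, 92.01


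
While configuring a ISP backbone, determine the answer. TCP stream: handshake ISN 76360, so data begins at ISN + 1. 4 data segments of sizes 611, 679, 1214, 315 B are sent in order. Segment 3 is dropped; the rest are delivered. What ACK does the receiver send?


SYN uses sequence number 76360; first data byte = ISN + 1 = 76361.
Segment 1: SEQ = 76361, len = 611 B, covers [76361, 76971]
Segment 2: SEQ = 76972, len = 679 B, covers [76972, 77650]
Segment 3: SEQ = 77651, len = 1214 B, covers [77651, 78864] [LOST]
Segment 4: SEQ = 78865, len = 315 B, covers [78865, 79179]
In-order data received: bytes [76361, 77650] (segments 1..2).
Segment 3 missing -> gap begins at byte 77651; later segments buffered out of order.
Cumulative ACK = next expected in-order byte = 76361 + 611 + 679 = 77651

77651


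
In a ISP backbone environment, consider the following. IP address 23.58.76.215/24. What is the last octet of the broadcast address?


Given: IP = 23.58.76.215, prefix = /24
Host bits = 32 - 24 = 8
Network last octet = 215 AND mask = 0
Host part size = 2^8 - 1 = 255
Broadcast last octet = 0 OR 255 = 255

255


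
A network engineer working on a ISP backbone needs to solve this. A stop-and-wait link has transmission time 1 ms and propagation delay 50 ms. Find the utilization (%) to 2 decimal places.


Given: Ttrans = 1 ms, Tprop = 50 ms
RTT = 2 * Tprop = 2 * 50 = 100 ms
U = Ttrans / (Ttrans + RTT)
U = 1 / (1 + 100)
U = 1 / 101 = 0.009901
U% = 0.99%

0.99


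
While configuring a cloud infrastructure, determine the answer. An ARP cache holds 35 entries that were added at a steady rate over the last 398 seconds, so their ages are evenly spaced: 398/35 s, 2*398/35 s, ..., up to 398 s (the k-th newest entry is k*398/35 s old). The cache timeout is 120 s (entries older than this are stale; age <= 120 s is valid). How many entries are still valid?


Ages are k * 398/35 s for k = 1..35 (spacing = 11.3714 s).
Entry k is valid iff k * 398/35 <= 120 iff k <= 35 * 120 / 398 = 10.5528
n_valid = floor(10.5528) = 10
(n_stale = 35 - 10 = 25)

10


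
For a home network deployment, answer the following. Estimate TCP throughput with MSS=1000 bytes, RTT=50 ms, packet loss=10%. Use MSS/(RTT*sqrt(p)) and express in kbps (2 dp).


Given: MSS = 1000 bytes, RTT = 50 ms, loss = 10%
RTT in seconds = 50 / 1000 = 0.05
Loss rate = 10% = 0.1
sqrt(loss) = sqrt(0.1) = 0.316227766017
Throughput (bytes/s) = 1000 / (0.05 * 0.316227766017) = 63245.5532
Throughput (kbps) = 63245.5532 * 8 / 1000 = 505.964426 -> 505.96 kbps (2 dp)

505.96


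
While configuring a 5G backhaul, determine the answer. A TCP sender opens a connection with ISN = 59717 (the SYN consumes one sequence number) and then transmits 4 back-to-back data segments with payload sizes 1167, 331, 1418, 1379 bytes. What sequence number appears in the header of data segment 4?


The SYN occupies sequence number ISN = 59717, so the first data byte is ISN + 1 = 59718.
SEQ of data segment i = (ISN + 1) + sum of payload sizes of segments 1..i-1.
Segment 1: SEQ = 59718, payload = 1167 bytes
Segment 2: SEQ = 60885, payload = 331 bytes
Segment 3: SEQ = 61216, payload = 1418 bytes
Segment 4: SEQ = 62634, payload = 1379 bytes
SEQ of segment 4 = 59718 + 1167 + 331 + 1418 = 62634

62634


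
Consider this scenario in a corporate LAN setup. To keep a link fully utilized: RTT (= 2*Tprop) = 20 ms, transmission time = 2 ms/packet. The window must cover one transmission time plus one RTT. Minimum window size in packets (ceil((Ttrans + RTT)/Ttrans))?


Given: Ttrans = 2 ms, RTT = 20 ms (= 2 * Tprop, Tprop = 10 ms)
Time until first ACK returns = Ttrans + RTT = 2 + 20 = 22 ms
Need W * Ttrans >= Ttrans + RTT  ->  W >= (Ttrans + RTT) / Ttrans
(Ttrans + RTT) / Ttrans = 22 / 2 = 11
W_min = ceil(11) = 11

11


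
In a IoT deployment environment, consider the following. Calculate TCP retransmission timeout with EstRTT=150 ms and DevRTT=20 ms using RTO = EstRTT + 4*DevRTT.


Given: EstRTT = 150 ms, DevRTT = 20 ms
Timeout = EstRTT + 4 * DevRTT
4 * DevRTT = 4 * 20 = 80
Timeout = 150 + 80 = 230 ms

230


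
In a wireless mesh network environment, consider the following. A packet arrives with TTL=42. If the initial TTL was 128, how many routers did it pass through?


Given: initial TTL = 128, received TTL = 42
Hops = initial TTL - received TTL
Hops = 128 - 42 = 86

86


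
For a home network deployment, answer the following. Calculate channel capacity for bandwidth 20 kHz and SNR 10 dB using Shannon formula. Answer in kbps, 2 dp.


Given: B = 20 kHz, SNR = 10 dB
SNR linear = 10^(10/10) = 10
1 + SNR = 11
log2(11) = 3.4594316186
C = 20 * 1000 * 3.4594316186 = 69188.6324 bps
C = 69.188632 kbps -> 69.19 kbps (2 dp)

69.19


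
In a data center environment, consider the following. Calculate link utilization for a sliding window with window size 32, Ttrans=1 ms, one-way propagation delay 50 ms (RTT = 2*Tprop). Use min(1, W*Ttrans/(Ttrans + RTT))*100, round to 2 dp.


Given: W = 32, Ttrans = 1 ms, RTT = 100 ms (= 2 * Tprop, Tprop = 50 ms)
Cycle time = Ttrans + RTT = 1 + 100 = 101 ms (first packet sent until its ACK returns)
W * Ttrans = 32 * 1 = 32 ms of sending per cycle
W * Ttrans / (Ttrans + RTT) = 32 / 101 = 0.316832
U = min(1, 0.316832) = 0.316832
U% = 31.68%

31.68


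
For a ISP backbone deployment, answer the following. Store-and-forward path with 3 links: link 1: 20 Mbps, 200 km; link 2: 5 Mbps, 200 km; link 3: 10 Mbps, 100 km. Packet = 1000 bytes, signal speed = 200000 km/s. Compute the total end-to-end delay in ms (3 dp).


Packet = 1000 bytes = 8000 bits. Store-and-forward: sum (t_trans + t_prop) per link.
Link 1: t_trans = 8000/(20*10^6) s = 0.4000 ms; t_prop = 200/200000 s = 1.0000 ms; subtotal = 1.4000 ms
Link 2: t_trans = 8000/(5*10^6) s = 1.6000 ms; t_prop = 200/200000 s = 1.0000 ms; subtotal = 2.6000 ms
Link 3: t_trans = 8000/(10*10^6) s = 0.8000 ms; t_prop = 100/200000 s = 0.5000 ms; subtotal = 1.3000 ms
End-to-end = 1.4000 + 2.6000 + 1.3000 = 5.3000 ms -> 5.300 ms (3 dp)

5.300


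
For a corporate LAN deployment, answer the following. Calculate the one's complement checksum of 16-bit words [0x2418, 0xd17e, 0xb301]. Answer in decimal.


Given words: [0x2418, 0xd17e, 0xb301]
Step 1: Sum all words
Raw sum = 9240 + 53630 + 45825 = 108695
Step 2: Fold carry: (43159 + 1) = 43160
One's complement = ~43160 & 0xFFFF = 22375

22375


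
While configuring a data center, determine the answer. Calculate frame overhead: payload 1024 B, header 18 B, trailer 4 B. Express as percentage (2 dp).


Given: payload = 1024 B, header = 18 B, trailer = 4 B
Overhead bytes = header + trailer = 18 + 4 = 22
Total frame = payload + overhead = 1024 + 22 = 1046
Overhead % = 22 / 1046 * 100 = 2.1033% -> 2.10% (2 dp)

2.10


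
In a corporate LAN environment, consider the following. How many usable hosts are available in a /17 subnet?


Given: subnet mask /17
Host bits = 32 - 17 = 15
Total addresses = 2^15 = 32768
Usable hosts = 32768 - 2 (network + broadcast) = 32766

32766


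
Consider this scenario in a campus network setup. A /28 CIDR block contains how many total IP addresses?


Given: CIDR prefix /28
Host bits = 32 - 28 = 4
Total addresses = 2^4 = 16

16


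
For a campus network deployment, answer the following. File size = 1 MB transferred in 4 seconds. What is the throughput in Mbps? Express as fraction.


Given: file = 1 MB, time = 4 s
File in Mb = 1 * 8 = 8 Mb
Throughput = 8 / 4 Mbps
Throughput = 2 Mbps

2


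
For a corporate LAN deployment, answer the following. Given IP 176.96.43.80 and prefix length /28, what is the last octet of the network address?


Given: IP = 176.96.43.80, prefix = /28
Subnet mask = 255.255.255.240
Last octet of IP: 80
Last octet of mask: 240
Network last octet = 80 AND 240 = 80

80


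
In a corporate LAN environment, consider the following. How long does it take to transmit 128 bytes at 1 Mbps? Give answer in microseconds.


Given: packet = 128 bytes, bandwidth = 1 Mbps
Packet in bits = 128 * 8 = 1024 bits
Bandwidth = 1 * 10^6 = 1000000 bps
Time = 1024 / 1000000 seconds
Time in us = 1024 * 10^6 / 1000000 = 1024

1024


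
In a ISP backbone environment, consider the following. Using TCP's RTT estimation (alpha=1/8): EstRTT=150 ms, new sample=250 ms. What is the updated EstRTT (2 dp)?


Given: EstRTT = 150 ms, SampleRTT = 250 ms, alpha = 1/8
New EstRTT = (1 - alpha) * EstRTT + alpha * SampleRTT
(7/8) * 150 = 131.25
(1/8) * 250 = 31.25
New EstRTT = 131.25 + 31.25 = 162.5 ms -> 162.50 ms (2 dp)

162.50


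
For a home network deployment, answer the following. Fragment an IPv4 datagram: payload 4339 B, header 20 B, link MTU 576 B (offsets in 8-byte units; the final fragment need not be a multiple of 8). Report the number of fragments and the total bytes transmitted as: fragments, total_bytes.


Max data per non-final fragment = floor((MTU - header)/8)*8 = floor((576 - 20)/8)*8 = floor(556/8)*8 = 552 B
Final fragment needs no 8-byte alignment: it can carry up to MTU - header = 556 B
Non-final fragments needed = ceil((payload - 556) / 552) = ceil(3783/552) = ceil(6.8533) = 7
Number of fragments = 7 + 1 = 8
Fragment sizes (data): 7 * 552 B + 475 B (last, 475 <= 556 OK)
Total bytes sent = payload + n_frags * header = 4339 + 8*20 = 4339 + 160 = 4499 B

8, 4499


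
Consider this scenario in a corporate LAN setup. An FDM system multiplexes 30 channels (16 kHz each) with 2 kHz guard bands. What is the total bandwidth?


Given: 30 channels, 16 kHz each, guard = 2 kHz
Channel bandwidth = 30 * 16 = 480 kHz
Guard bands = 29 gaps * 2 kHz = 58 kHz
Total = 480 + 58 = 538 kHz

538


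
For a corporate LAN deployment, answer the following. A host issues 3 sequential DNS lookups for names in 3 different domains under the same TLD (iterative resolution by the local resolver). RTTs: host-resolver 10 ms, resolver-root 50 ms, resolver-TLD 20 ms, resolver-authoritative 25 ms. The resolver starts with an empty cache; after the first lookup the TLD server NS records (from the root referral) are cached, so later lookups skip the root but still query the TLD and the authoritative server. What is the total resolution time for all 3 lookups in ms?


Lookup 1 (cold cache): local + root + TLD + auth = 10 + 50 + 20 + 25 = 105 ms
Lookups 2..3 (TLD NS cached -> skip root; new domain -> still ask TLD and auth): local + TLD + auth = 10 + 20 + 25 = 55 ms each
Remaining 2 lookups: 2 * 55 = 110 ms
Total = 105 + 110 = 215 ms

215


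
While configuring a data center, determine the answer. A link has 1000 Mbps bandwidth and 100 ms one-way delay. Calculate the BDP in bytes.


Given: bandwidth = 1000 Mbps, delay = 100 ms
BDP in bits = 1000 * 10^6 * 100 / 1000
BDP in bits = 100000000
BDP in bytes = 100000000 / 8 = 12500000

12500000


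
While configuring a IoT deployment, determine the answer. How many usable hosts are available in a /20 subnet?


Given: subnet mask /20
Host bits = 32 - 20 = 12
Total addresses = 2^12 = 4096
Usable hosts = 4096 - 2 (network + broadcast) = 4094

4094


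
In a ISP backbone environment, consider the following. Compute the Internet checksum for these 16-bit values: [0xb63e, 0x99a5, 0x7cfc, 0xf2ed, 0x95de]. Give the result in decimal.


Given words: [0xb63e, 0x99a5, 0x7cfc, 0xf2ed, 0x95de]
Step 1: Sum all words
Raw sum = 46654 + 39333 + 31996 + 62189 + 38366 = 218538
Step 2: Fold carry: (21930 + 3) = 21933
One's complement = ~21933 & 0xFFFF = 43602

43602


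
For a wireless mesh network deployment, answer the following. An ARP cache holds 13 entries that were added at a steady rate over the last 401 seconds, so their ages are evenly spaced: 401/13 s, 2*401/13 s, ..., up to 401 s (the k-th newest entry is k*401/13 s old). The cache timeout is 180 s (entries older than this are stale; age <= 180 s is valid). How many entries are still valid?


Ages are k * 401/13 s for k = 1..13 (spacing = 30.8462 s).
Entry k is valid iff k * 401/13 <= 180 iff k <= 13 * 180 / 401 = 5.8354
n_valid = floor(5.8354) = 5
(n_stale = 13 - 5 = 8)

5


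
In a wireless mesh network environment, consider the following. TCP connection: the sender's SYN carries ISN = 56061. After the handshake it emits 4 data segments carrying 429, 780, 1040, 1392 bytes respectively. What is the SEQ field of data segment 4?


The SYN occupies sequence number ISN = 56061, so the first data byte is ISN + 1 = 56062.
SEQ of data segment i = (ISN + 1) + sum of payload sizes of segments 1..i-1.
Segment 1: SEQ = 56062, payload = 429 bytes
Segment 2: SEQ = 56491, payload = 780 bytes
Segment 3: SEQ = 57271, payload = 1040 bytes
Segment 4: SEQ = 58311, payload = 1392 bytes
SEQ of segment 4 = 56062 + 429 + 780 + 1040 = 58311

58311


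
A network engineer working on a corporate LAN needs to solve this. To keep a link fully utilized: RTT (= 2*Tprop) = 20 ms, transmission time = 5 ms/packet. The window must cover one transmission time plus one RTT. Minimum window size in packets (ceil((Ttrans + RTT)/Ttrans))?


Given: Ttrans = 5 ms, RTT = 20 ms (= 2 * Tprop, Tprop = 10 ms)
Time until first ACK returns = Ttrans + RTT = 5 + 20 = 25 ms
Need W * Ttrans >= Ttrans + RTT  ->  W >= (Ttrans + RTT) / Ttrans
(Ttrans + RTT) / Ttrans = 25 / 5 = 5
W_min = ceil(5) = 5

5


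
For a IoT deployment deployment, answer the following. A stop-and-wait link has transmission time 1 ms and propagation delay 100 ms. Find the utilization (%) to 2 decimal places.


Given: Ttrans = 1 ms, Tprop = 100 ms
RTT = 2 * Tprop = 2 * 100 = 200 ms
U = Ttrans / (Ttrans + RTT)
U = 1 / (1 + 200)
U = 1 / 201 = 0.004975
U% = 0.50%

0.50


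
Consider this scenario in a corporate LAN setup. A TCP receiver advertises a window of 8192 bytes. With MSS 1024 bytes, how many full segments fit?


Given: RWND = 8192 bytes, MSS = 1024 bytes
Full segments = floor(RWND / MSS)
Full segments = floor(8192 / 1024)
Full segments = floor(8.0) = 8

8


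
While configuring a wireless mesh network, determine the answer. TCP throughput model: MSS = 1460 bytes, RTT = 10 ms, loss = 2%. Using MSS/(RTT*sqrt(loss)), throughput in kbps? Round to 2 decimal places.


Given: MSS = 1460 bytes, RTT = 10 ms, loss = 2%
RTT in seconds = 10 / 1000 = 0.01
Loss rate = 2% = 0.02
sqrt(loss) = sqrt(0.02) = 0.141421356237
Throughput (bytes/s) = 1460 / (0.01 * 0.141421356237) = 1032375.9005
Throughput (kbps) = 1032375.9005 * 8 / 1000 = 8259.007204 -> 8259.01 kbps (2 dp)

8259.01


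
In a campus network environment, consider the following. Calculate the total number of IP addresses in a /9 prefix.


Given: CIDR prefix /9
Host bits = 32 - 9 = 23
Total addresses = 2^23 = 8388608

8388608


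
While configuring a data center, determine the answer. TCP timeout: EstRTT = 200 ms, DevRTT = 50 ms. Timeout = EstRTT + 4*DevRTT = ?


Given: EstRTT = 200 ms, DevRTT = 50 ms
Timeout = EstRTT + 4 * DevRTT
4 * DevRTT = 4 * 50 = 200
Timeout = 200 + 200 = 400 ms

400


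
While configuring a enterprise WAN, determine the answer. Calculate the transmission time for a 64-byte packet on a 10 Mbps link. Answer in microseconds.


Given: packet = 64 bytes, bandwidth = 10 Mbps
Packet in bits = 64 * 8 = 512 bits
Bandwidth = 10 * 10^6 = 10000000 bps
Time = 512 / 10000000 seconds
Time in us = 512 * 10^6 / 10000000 = 51.2

51.2


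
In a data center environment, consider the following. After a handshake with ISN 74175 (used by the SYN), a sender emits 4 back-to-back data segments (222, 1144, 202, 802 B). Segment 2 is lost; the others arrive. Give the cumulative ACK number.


SYN uses sequence number 74175; first data byte = ISN + 1 = 74176.
Segment 1: SEQ = 74176, len = 222 B, covers [74176, 74397]
Segment 2: SEQ = 74398, len = 1144 B, covers [74398, 75541] [LOST]
Segment 3: SEQ = 75542, len = 202 B, covers [75542, 75743]
Segment 4: SEQ = 75744, len = 802 B, covers [75744, 76545]
In-order data received: bytes [74176, 74397] (segments 1..1).
Segment 2 missing -> gap begins at byte 74398; later segments buffered out of order.
Cumulative ACK = next expected in-order byte = 74176 + 222 = 74398

74398


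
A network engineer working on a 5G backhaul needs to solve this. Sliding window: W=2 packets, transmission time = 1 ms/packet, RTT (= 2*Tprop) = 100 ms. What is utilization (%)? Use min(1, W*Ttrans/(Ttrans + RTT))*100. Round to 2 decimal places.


Given: W = 2, Ttrans = 1 ms, RTT = 100 ms (= 2 * Tprop, Tprop = 50 ms)
Cycle time = Ttrans + RTT = 1 + 100 = 101 ms (first packet sent until its ACK returns)
W * Ttrans = 2 * 1 = 2 ms of sending per cycle
W * Ttrans / (Ttrans + RTT) = 2 / 101 = 0.019802
U = min(1, 0.019802) = 0.019802
U% = 1.98%

1.98


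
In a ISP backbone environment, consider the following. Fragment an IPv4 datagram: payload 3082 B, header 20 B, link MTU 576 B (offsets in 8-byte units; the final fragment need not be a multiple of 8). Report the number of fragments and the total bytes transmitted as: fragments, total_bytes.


Max data per non-final fragment = floor((MTU - header)/8)*8 = floor((576 - 20)/8)*8 = floor(556/8)*8 = 552 B
Final fragment needs no 8-byte alignment: it can carry up to MTU - header = 556 B
Non-final fragments needed = ceil((payload - 556) / 552) = ceil(2526/552) = ceil(4.5761) = 5
Number of fragments = 5 + 1 = 6
Fragment sizes (data): 5 * 552 B + 322 B (last, 322 <= 556 OK)
Total bytes sent = payload + n_frags * header = 3082 + 6*20 = 3082 + 120 = 3202 B

6, 3202


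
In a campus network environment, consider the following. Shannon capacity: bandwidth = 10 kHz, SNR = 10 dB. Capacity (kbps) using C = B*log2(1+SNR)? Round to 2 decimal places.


Given: B = 10 kHz, SNR = 10 dB
SNR linear = 10^(10/10) = 10
1 + SNR = 11
log2(11) = 3.4594316186
C = 10 * 1000 * 3.4594316186 = 34594.3162 bps
C = 34.594316 kbps -> 34.59 kbps (2 dp)

34.59


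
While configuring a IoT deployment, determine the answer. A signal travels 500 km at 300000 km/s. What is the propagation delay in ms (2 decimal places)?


Given: distance = 500 km, speed = 300000 km/s
Delay = distance / speed = 500 / 300000 seconds
Delay in ms = 500 * 1000 / 300000
Delay = 1.6667 ms
Rounded to 2 dp = 1.67 ms

1.67


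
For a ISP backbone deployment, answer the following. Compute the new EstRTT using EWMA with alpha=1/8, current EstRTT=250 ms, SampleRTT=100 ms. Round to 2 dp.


Given: EstRTT = 250 ms, SampleRTT = 100 ms, alpha = 1/8
New EstRTT = (1 - alpha) * EstRTT + alpha * SampleRTT
(7/8) * 250 = 218.75
(1/8) * 100 = 12.5
New EstRTT = 218.75 + 12.5 = 231.25 ms -> 231.25 ms (2 dp)

231.25


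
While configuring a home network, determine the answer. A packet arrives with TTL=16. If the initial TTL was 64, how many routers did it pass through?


Given: initial TTL = 64, received TTL = 16
Hops = initial TTL - received TTL
Hops = 64 - 16 = 48

48


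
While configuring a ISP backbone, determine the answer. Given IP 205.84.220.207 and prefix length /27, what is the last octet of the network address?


Given: IP = 205.84.220.207, prefix = /27
Subnet mask = 255.255.255.224
Last octet of IP: 207
Last octet of mask: 224
Network last octet = 207 AND 224 = 192

192


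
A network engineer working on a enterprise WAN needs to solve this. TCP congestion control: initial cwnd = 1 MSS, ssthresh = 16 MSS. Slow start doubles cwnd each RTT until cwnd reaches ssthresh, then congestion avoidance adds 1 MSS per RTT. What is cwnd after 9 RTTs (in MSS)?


RTT 0: cwnd = 1 MSS (initial)
RTT 1: cwnd = 2 MSS (slow start, doubled)
RTT 2: cwnd = 4 MSS (slow start, doubled)
RTT 3: cwnd = 8 MSS (slow start, doubled)
RTT 4: cwnd = 16 MSS (slow start, doubled)
RTT 5: cwnd = 17 MSS (congestion avoidance, +1)
RTT 6: cwnd = 18 MSS (congestion avoidance, +1)
RTT 7: cwnd = 19 MSS (congestion avoidance, +1)
RTT 8: cwnd = 20 MSS (congestion avoidance, +1)
RTT 9: cwnd = 21 MSS (congestion avoidance, +1)

21
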